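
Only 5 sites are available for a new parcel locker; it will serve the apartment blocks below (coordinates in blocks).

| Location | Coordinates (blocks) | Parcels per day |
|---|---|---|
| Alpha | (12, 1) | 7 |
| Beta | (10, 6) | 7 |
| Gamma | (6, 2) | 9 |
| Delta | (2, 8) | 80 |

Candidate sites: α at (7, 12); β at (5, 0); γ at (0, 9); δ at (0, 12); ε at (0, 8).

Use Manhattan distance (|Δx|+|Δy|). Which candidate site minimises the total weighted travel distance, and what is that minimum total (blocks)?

Total weighted distance at each candidate:
  α (7, 12): total = 994
  β (5, 0): total = 1040
  γ (0, 9): total = 588
  δ (0, 12): total = 897
  ε (0, 8): total = 485
Minimum is at ε with total 485 blocks.

ε, total 485 blocks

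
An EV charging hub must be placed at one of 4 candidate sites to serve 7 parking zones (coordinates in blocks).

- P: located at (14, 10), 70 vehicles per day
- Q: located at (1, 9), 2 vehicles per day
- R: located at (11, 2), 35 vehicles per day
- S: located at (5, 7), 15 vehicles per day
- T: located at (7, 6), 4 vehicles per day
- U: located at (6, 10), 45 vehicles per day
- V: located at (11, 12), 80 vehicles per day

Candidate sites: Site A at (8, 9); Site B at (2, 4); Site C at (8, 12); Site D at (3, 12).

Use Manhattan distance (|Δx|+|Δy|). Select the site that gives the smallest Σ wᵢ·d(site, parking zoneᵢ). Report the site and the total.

Total weighted distance at each candidate:
  Site A (8, 9): total = 1560
  Site B (2, 4): total = 3585
  Site C (8, 12): total = 1603
  Site D (3, 12): total = 2560
Minimum is at Site A with total 1560 blocks.

Site A, total 1560 blocks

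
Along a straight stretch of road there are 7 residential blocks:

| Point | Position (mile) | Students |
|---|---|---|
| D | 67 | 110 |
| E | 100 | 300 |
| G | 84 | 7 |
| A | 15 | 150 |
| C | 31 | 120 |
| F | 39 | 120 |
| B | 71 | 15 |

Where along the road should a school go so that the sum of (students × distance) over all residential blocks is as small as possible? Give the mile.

For a sum of weighted absolute distances on a line, the optimum is the weighted median (not the mean). Total weight W = 822; half-weight = 411.
Sort by position and accumulate weight:
  mile 15 (A, w=150) → cum 150
  mile 31 (C, w=120) → cum 270
  mile 39 (F, w=120) → cum 390
  mile 67 (D, w=110) → cum 500  ≥ 411 → median here
  mile 71 (B, w=15) → cum 515
  mile 84 (G, w=7) → cum 522
  mile 100 (E, w=300) → cum 822
Optimal location: mile 67.

x = 67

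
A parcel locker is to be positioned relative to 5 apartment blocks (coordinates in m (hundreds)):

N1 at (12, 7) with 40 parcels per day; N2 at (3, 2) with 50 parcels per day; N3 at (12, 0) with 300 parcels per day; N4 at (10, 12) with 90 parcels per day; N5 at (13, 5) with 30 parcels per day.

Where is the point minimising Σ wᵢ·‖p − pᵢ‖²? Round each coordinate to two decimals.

The minimiser of Σwᵢ‖p−pᵢ‖² is the weighted centroid p* = (Σwᵢpᵢ)/(Σwᵢ).
Σwᵢ = 510.
Σwᵢxᵢ = 40·12 + 50·3 + 300·12 + 90·10 + 30·13 = 5520.
Σwᵢyᵢ = 40·7 + 50·2 + 300·0 + 90·12 + 30·5 = 1610.
x* = 5520/510 = 10.82, y* = 1610/510 = 3.16.

(10.82, 3.16)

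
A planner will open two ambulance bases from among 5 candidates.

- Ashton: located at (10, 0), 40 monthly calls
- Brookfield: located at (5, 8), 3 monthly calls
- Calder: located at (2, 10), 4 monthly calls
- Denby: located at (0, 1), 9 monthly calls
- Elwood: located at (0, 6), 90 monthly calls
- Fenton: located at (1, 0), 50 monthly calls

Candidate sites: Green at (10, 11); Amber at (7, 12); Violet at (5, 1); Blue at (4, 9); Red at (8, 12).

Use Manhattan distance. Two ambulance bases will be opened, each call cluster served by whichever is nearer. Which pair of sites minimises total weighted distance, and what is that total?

Evaluate every pair (each demand assigned to the nearer of the two):
  {Violet, Blue}: total = 1183
  {Amber, Violet}: total = 1481
  {Violet, Red}: total = 1488
  {Green, Violet}: total = 1492
  {Green, Blue}: total = 1796
  {Blue, Red}: total = 1916
  {Amber, Blue}: total = 1956
  {Green, Amber}: total = 2718
  {Amber, Red}: total = 2838
  {Green, Red}: total = 2874
Best pair: {Violet, Blue} with total 1183.

{Violet, Blue}, total 1183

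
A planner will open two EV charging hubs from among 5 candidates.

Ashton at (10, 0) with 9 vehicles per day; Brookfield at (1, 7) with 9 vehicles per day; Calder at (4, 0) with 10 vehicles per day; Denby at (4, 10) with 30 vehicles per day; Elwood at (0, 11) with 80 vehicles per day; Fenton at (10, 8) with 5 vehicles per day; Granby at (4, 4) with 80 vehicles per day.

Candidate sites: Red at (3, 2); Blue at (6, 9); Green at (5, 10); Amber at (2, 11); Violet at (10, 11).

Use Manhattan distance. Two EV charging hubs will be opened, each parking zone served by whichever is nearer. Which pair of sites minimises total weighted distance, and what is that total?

Evaluate every pair (each demand assigned to the nearer of the two):
  {Red, Amber}: total = 701
  {Red, Green}: total = 959
  {Green, Amber}: total = 1075
  {Blue, Amber}: total = 1107
  {Red, Blue}: total = 1169
  {Amber, Violet}: total = 1259
  {Green, Violet}: total = 1357
  {Blue, Green}: total = 1385
  {Red, Violet}: total = 1439
  {Blue, Violet}: total = 1577
Best pair: {Red, Amber} with total 701.

{Red, Amber}, total 701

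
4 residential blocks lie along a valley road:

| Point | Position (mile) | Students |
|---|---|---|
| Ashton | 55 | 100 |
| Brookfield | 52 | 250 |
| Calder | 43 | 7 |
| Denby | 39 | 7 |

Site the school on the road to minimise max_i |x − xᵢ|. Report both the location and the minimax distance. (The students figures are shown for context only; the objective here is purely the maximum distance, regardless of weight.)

The 1-center on a line is the midpoint of the two extreme points: leftmost at 39, rightmost at 55.
Optimal location = (39 + 55)/2 = 47; maximum distance = (55 − 39)/2 = 8.

location 47, max distance 8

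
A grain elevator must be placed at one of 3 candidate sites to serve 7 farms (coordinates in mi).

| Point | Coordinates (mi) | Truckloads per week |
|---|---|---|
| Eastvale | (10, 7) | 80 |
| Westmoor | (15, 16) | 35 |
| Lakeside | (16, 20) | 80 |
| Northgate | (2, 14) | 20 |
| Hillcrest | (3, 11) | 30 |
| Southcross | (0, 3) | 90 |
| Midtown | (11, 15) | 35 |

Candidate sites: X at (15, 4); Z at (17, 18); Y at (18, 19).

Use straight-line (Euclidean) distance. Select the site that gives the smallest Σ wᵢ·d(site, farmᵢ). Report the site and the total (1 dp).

Total weighted distance at each candidate:
  X (15, 4): total = 4676.4
  Z (17, 18): total = 4376.2
  Y (18, 19): total = 4776.1
Minimum is at Z with total 4376.2 mi.

Z, total 4376.2 mi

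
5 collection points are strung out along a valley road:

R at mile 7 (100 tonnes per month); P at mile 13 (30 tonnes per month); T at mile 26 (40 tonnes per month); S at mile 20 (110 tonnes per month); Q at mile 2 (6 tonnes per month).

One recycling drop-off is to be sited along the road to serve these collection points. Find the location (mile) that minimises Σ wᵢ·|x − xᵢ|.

x = 20

For a sum of weighted absolute distances on a line, the optimum is the weighted median (not the mean). Total weight W = 286; half-weight = 143.
Sort by position and accumulate weight:
  mile 2 (Q, w=6) → cum 6
  mile 7 (R, w=100) → cum 106
  mile 13 (P, w=30) → cum 136
  mile 20 (S, w=110) → cum 246  ≥ 143 → median here
  mile 26 (T, w=40) → cum 286
Optimal location: mile 20.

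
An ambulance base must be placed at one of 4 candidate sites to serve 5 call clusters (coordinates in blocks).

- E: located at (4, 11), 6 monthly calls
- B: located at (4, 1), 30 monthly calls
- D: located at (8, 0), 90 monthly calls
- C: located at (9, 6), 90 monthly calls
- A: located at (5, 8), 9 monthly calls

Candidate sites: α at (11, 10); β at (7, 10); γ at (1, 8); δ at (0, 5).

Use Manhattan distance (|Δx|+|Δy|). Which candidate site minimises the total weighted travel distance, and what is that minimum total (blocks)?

Total weighted distance at each candidate:
  α (11, 10): total = 2310
  β (7, 10): total = 1950
  γ (1, 8): total = 2622
  δ (0, 5): total = 2442
Minimum is at β with total 1950 blocks.

β, total 1950 blocks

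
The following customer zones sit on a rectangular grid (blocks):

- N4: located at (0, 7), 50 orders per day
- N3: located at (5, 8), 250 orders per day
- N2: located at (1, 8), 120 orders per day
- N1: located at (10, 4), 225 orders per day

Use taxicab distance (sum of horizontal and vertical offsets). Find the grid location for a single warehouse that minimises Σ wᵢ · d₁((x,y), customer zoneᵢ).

Manhattan distance separates: Σwᵢ(|x−xᵢ|+|y−yᵢ|) = Σwᵢ|x−xᵢ| + Σwᵢ|y−yᵢ|, so x and y are optimised independently as 1-D weighted medians.
Total weight W = 645; half = 322.5.
x-coordinate, sorted with cumulative weight:
  x=0 (N4, w=50) cum 50
  x=1 (N2, w=120) cum 170
  x=5 (N3, w=250) cum 420  ← median
  x=10 (N1, w=225) cum 645
⇒ x* = 5
y-coordinate, sorted with cumulative weight:
  y=4 (N1, w=225) cum 225
  y=7 (N4, w=50) cum 275
  y=8 (N3, w=250) cum 525  ← median
  y=8 (N2, w=120) cum 645
⇒ y* = 8

(5, 8)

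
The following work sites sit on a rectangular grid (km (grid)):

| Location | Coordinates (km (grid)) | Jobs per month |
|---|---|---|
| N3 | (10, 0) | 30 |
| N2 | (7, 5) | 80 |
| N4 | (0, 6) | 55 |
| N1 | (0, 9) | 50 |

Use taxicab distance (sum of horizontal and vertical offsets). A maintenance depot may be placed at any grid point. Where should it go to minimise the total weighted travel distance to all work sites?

Manhattan distance separates: Σwᵢ(|x−xᵢ|+|y−yᵢ|) = Σwᵢ|x−xᵢ| + Σwᵢ|y−yᵢ|, so x and y are optimised independently as 1-D weighted medians.
Total weight W = 215; half = 107.5.
x-coordinate, sorted with cumulative weight:
  x=0 (N4, w=55) cum 55
  x=0 (N1, w=50) cum 105
  x=7 (N2, w=80) cum 185  ← median
  x=10 (N3, w=30) cum 215
⇒ x* = 7
y-coordinate, sorted with cumulative weight:
  y=0 (N3, w=30) cum 30
  y=5 (N2, w=80) cum 110  ← median
  y=6 (N4, w=55) cum 165
  y=9 (N1, w=50) cum 215
⇒ y* = 5

(7, 5)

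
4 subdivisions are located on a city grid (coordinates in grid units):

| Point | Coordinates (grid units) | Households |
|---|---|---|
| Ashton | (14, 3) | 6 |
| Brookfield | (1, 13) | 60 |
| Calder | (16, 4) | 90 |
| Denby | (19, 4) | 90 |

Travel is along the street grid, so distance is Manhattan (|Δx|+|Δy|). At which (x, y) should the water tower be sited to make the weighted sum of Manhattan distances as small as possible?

Manhattan distance separates: Σwᵢ(|x−xᵢ|+|y−yᵢ|) = Σwᵢ|x−xᵢ| + Σwᵢ|y−yᵢ|, so x and y are optimised independently as 1-D weighted medians.
Total weight W = 246; half = 123.
x-coordinate, sorted with cumulative weight:
  x=1 (Brookfield, w=60) cum 60
  x=14 (Ashton, w=6) cum 66
  x=16 (Calder, w=90) cum 156  ← median
  x=19 (Denby, w=90) cum 246
⇒ x* = 16
y-coordinate, sorted with cumulative weight:
  y=3 (Ashton, w=6) cum 6
  y=4 (Calder, w=90) cum 96
  y=4 (Denby, w=90) cum 186  ← median
  y=13 (Brookfield, w=60) cum 246
⇒ y* = 4

(16, 4)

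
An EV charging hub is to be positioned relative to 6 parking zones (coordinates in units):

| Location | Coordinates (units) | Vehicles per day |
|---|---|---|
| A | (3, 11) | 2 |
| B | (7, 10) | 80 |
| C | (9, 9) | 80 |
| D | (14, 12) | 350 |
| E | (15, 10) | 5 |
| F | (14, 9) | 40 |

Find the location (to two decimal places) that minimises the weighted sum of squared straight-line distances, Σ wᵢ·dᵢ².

(12.25, 11.04)

The minimiser of Σwᵢ‖p−pᵢ‖² is the weighted centroid p* = (Σwᵢpᵢ)/(Σwᵢ).
Σwᵢ = 557.
Σwᵢxᵢ = 2·3 + 80·7 + 80·9 + 350·14 + 5·15 + 40·14 = 6821.
Σwᵢyᵢ = 2·11 + 80·10 + 80·9 + 350·12 + 5·10 + 40·9 = 6152.
x* = 6821/557 = 12.25, y* = 6152/557 = 11.04.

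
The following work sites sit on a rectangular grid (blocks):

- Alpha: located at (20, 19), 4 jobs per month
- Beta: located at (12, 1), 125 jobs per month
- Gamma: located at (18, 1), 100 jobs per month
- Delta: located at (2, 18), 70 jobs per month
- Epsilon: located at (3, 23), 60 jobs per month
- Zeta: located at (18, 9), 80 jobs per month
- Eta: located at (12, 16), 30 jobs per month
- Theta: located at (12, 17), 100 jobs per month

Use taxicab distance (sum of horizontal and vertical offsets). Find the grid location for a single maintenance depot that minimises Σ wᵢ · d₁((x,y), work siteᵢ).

Manhattan distance separates: Σwᵢ(|x−xᵢ|+|y−yᵢ|) = Σwᵢ|x−xᵢ| + Σwᵢ|y−yᵢ|, so x and y are optimised independently as 1-D weighted medians.
Total weight W = 569; half = 284.5.
x-coordinate, sorted with cumulative weight:
  x=2 (Delta, w=70) cum 70
  x=3 (Epsilon, w=60) cum 130
  x=12 (Beta, w=125) cum 255
  x=12 (Eta, w=30) cum 285  ← median
  x=12 (Theta, w=100) cum 385
  x=18 (Gamma, w=100) cum 485
  x=18 (Zeta, w=80) cum 565
  x=20 (Alpha, w=4) cum 569
⇒ x* = 12
y-coordinate, sorted with cumulative weight:
  y=1 (Beta, w=125) cum 125
  y=1 (Gamma, w=100) cum 225
  y=9 (Zeta, w=80) cum 305  ← median
  y=16 (Eta, w=30) cum 335
  y=17 (Theta, w=100) cum 435
  y=18 (Delta, w=70) cum 505
  y=19 (Alpha, w=4) cum 509
  y=23 (Epsilon, w=60) cum 569
⇒ y* = 9

(12, 9)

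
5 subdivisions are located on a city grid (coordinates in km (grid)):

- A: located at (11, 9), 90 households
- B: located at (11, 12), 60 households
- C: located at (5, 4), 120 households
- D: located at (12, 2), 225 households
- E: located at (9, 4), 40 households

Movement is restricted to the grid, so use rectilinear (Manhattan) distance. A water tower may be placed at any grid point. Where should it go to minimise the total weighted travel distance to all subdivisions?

(11, 4)

Manhattan distance separates: Σwᵢ(|x−xᵢ|+|y−yᵢ|) = Σwᵢ|x−xᵢ| + Σwᵢ|y−yᵢ|, so x and y are optimised independently as 1-D weighted medians.
Total weight W = 535; half = 267.5.
x-coordinate, sorted with cumulative weight:
  x=5 (C, w=120) cum 120
  x=9 (E, w=40) cum 160
  x=11 (A, w=90) cum 250
  x=11 (B, w=60) cum 310  ← median
  x=12 (D, w=225) cum 535
⇒ x* = 11
y-coordinate, sorted with cumulative weight:
  y=2 (D, w=225) cum 225
  y=4 (C, w=120) cum 345  ← median
  y=4 (E, w=40) cum 385
  y=9 (A, w=90) cum 475
  y=12 (B, w=60) cum 535
⇒ y* = 4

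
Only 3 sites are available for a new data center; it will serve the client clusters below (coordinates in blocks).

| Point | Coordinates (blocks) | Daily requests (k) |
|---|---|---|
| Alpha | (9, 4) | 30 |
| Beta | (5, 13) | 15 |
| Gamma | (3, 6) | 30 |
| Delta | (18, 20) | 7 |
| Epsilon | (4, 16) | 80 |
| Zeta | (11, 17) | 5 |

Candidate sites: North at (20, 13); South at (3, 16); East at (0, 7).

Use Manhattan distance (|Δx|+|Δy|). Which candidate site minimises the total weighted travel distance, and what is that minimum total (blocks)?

South, total 1173 blocks

Total weighted distance at each candidate:
  North (20, 13): total = 3193
  South (3, 16): total = 1173
  East (0, 7): total = 2007
Minimum is at South with total 1173 blocks.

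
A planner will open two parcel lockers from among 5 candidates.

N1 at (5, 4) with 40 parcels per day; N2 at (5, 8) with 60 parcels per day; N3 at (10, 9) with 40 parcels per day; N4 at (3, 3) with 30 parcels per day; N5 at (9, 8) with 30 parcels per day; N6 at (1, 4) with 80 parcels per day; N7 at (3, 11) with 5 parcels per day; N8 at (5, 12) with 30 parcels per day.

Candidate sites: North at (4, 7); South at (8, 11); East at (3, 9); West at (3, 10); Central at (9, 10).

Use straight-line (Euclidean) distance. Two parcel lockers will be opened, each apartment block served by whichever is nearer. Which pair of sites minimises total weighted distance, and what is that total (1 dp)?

{North, Central}, total 945.8

Evaluate every pair (each demand assigned to the nearer of the two):
  {North, Central}: total = 945.8
  {North, South}: total = 997.9
  {North, West}: total = 1170.3
  {East, Central}: total = 1195.1
  {North, East}: total = 1198.6
  {South, East}: total = 1273.3
  {West, Central}: total = 1345.1
  {South, West}: total = 1436.5
  {East, West}: total = 1512.7
  {South, Central}: total = 1848.0
Best pair: {North, Central} with total 945.8.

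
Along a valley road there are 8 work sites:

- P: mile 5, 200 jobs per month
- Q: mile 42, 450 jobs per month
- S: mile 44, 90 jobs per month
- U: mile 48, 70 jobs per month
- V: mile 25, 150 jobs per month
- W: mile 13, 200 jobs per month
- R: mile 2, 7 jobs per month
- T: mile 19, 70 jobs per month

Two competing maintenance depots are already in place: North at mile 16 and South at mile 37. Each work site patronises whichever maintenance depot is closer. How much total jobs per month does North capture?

627

The indifferent point is the midpoint (16+37)/2 = 26.5; work sites left of it (closer to North at 16) go to North, those right go to South.
  R at 2 (w=7) → North
  P at 5 (w=200) → North
  W at 13 (w=200) → North
  T at 19 (w=70) → North
  V at 25 (w=150) → North
  Q at 42 (w=450) → South
  S at 44 (w=90) → South
  U at 48 (w=70) → South
North captures 627; South captures 610.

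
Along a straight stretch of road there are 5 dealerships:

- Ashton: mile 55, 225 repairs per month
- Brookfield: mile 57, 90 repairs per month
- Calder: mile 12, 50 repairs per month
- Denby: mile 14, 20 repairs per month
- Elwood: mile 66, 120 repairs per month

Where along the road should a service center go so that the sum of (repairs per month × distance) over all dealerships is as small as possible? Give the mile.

For a sum of weighted absolute distances on a line, the optimum is the weighted median (not the mean). Total weight W = 505; half-weight = 252.5.
Sort by position and accumulate weight:
  mile 12 (Calder, w=50) → cum 50
  mile 14 (Denby, w=20) → cum 70
  mile 55 (Ashton, w=225) → cum 295  ≥ 252.5 → median here
  mile 57 (Brookfield, w=90) → cum 385
  mile 66 (Elwood, w=120) → cum 505
Optimal location: mile 55.

x = 55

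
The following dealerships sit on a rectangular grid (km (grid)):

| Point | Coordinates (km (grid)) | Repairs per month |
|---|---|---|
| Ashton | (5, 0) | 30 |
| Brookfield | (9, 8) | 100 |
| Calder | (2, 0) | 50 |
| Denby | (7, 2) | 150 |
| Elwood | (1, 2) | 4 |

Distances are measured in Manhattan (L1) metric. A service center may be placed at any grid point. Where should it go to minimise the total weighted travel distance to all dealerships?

(7, 2)

Manhattan distance separates: Σwᵢ(|x−xᵢ|+|y−yᵢ|) = Σwᵢ|x−xᵢ| + Σwᵢ|y−yᵢ|, so x and y are optimised independently as 1-D weighted medians.
Total weight W = 334; half = 167.
x-coordinate, sorted with cumulative weight:
  x=1 (Elwood, w=4) cum 4
  x=2 (Calder, w=50) cum 54
  x=5 (Ashton, w=30) cum 84
  x=7 (Denby, w=150) cum 234  ← median
  x=9 (Brookfield, w=100) cum 334
⇒ x* = 7
y-coordinate, sorted with cumulative weight:
  y=0 (Ashton, w=30) cum 30
  y=0 (Calder, w=50) cum 80
  y=2 (Denby, w=150) cum 230  ← median
  y=2 (Elwood, w=4) cum 234
  y=8 (Brookfield, w=100) cum 334
⇒ y* = 2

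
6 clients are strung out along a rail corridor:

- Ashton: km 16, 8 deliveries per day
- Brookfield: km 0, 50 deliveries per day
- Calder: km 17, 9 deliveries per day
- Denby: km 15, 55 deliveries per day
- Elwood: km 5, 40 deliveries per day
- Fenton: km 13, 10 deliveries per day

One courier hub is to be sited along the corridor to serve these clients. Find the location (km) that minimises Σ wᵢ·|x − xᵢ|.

x = 5

For a sum of weighted absolute distances on a line, the optimum is the weighted median (not the mean). Total weight W = 172; half-weight = 86.
Sort by position and accumulate weight:
  km 0 (Brookfield, w=50) → cum 50
  km 5 (Elwood, w=40) → cum 90  ≥ 86 → median here
  km 13 (Fenton, w=10) → cum 100
  km 15 (Denby, w=55) → cum 155
  km 16 (Ashton, w=8) → cum 163
  km 17 (Calder, w=9) → cum 172
Optimal location: km 5.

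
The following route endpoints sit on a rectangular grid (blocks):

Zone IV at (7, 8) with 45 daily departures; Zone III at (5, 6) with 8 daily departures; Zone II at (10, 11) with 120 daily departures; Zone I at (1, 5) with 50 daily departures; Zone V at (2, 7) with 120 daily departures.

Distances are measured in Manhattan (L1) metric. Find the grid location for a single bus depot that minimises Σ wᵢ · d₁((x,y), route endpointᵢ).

Manhattan distance separates: Σwᵢ(|x−xᵢ|+|y−yᵢ|) = Σwᵢ|x−xᵢ| + Σwᵢ|y−yᵢ|, so x and y are optimised independently as 1-D weighted medians.
Total weight W = 343; half = 171.5.
x-coordinate, sorted with cumulative weight:
  x=1 (Zone I, w=50) cum 50
  x=2 (Zone V, w=120) cum 170
  x=5 (Zone III, w=8) cum 178  ← median
  x=7 (Zone IV, w=45) cum 223
  x=10 (Zone II, w=120) cum 343
⇒ x* = 5
y-coordinate, sorted with cumulative weight:
  y=5 (Zone I, w=50) cum 50
  y=6 (Zone III, w=8) cum 58
  y=7 (Zone V, w=120) cum 178  ← median
  y=8 (Zone IV, w=45) cum 223
  y=11 (Zone II, w=120) cum 343
⇒ y* = 7

(5, 7)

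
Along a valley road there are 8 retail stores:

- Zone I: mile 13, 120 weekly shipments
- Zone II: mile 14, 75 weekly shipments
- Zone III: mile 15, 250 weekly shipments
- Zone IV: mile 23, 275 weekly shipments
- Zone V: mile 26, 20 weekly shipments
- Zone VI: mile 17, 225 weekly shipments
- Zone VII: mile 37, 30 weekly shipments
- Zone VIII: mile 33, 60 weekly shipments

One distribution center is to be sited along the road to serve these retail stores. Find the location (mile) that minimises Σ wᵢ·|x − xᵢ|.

x = 17

For a sum of weighted absolute distances on a line, the optimum is the weighted median (not the mean). Total weight W = 1055; half-weight = 527.5.
Sort by position and accumulate weight:
  mile 13 (Zone I, w=120) → cum 120
  mile 14 (Zone II, w=75) → cum 195
  mile 15 (Zone III, w=250) → cum 445
  mile 17 (Zone VI, w=225) → cum 670  ≥ 527.5 → median here
  mile 23 (Zone IV, w=275) → cum 945
  mile 26 (Zone V, w=20) → cum 965
  mile 33 (Zone VIII, w=60) → cum 1025
  mile 37 (Zone VII, w=30) → cum 1055
Optimal location: mile 17.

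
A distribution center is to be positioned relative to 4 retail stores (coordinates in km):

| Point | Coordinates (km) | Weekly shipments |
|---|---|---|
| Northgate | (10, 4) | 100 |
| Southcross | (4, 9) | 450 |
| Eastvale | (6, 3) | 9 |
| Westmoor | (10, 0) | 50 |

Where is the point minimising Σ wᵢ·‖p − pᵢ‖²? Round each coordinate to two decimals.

(5.51, 7.35)

The minimiser of Σwᵢ‖p−pᵢ‖² is the weighted centroid p* = (Σwᵢpᵢ)/(Σwᵢ).
Σwᵢ = 609.
Σwᵢxᵢ = 100·10 + 450·4 + 9·6 + 50·10 = 3354.
Σwᵢyᵢ = 100·4 + 450·9 + 9·3 + 50·0 = 4477.
x* = 3354/609 = 5.51, y* = 4477/609 = 7.35.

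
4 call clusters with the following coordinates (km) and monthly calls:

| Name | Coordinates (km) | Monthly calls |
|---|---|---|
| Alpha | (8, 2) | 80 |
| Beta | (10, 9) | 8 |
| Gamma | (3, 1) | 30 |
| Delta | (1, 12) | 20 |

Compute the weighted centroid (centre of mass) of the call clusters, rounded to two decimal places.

The minimiser of Σwᵢ‖p−pᵢ‖² is the weighted centroid p* = (Σwᵢpᵢ)/(Σwᵢ).
Σwᵢ = 138.
Σwᵢxᵢ = 80·8 + 8·10 + 30·3 + 20·1 = 830.
Σwᵢyᵢ = 80·2 + 8·9 + 30·1 + 20·12 = 502.
x* = 830/138 = 6.01, y* = 502/138 = 3.64.

(6.01, 3.64)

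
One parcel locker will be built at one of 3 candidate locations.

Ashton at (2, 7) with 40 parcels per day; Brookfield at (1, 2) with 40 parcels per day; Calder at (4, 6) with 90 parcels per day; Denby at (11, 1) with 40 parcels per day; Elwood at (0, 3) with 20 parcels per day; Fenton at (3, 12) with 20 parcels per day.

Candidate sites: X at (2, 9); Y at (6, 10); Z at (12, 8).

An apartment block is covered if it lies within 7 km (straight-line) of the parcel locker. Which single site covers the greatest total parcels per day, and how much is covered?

Coverage radius r = 7 km; a point is covered iff (Δx)²+(Δy)² ≤ 7² = 49.
  X (2, 9): covers {Ashton, Calder, Elwood, Fenton} → 170
  Y (6, 10): covers {Ashton, Calder, Fenton} → 150
  Z (12, 8): covers {none} → 0
Maximum coverage at X: 170 parcels per day.

X, covering 170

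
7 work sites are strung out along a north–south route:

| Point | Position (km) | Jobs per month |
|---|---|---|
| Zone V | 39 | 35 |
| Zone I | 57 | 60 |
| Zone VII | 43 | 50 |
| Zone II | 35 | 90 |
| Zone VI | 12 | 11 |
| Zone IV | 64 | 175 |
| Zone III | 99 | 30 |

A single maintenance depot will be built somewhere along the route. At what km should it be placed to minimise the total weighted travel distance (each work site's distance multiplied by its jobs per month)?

For a sum of weighted absolute distances on a line, the optimum is the weighted median (not the mean). Total weight W = 451; half-weight = 225.5.
Sort by position and accumulate weight:
  km 12 (Zone VI, w=11) → cum 11
  km 35 (Zone II, w=90) → cum 101
  km 39 (Zone V, w=35) → cum 136
  km 43 (Zone VII, w=50) → cum 186
  km 57 (Zone I, w=60) → cum 246  ≥ 225.5 → median here
  km 64 (Zone IV, w=175) → cum 421
  km 99 (Zone III, w=30) → cum 451
Optimal location: km 57.

x = 57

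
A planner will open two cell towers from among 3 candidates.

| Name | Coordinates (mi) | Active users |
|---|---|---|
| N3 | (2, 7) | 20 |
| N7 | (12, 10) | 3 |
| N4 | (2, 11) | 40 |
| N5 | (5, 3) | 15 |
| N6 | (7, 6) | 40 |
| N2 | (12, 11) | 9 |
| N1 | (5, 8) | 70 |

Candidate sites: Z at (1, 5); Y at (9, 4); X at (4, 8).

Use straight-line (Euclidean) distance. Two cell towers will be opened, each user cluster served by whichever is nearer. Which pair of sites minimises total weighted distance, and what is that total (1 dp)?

Evaluate every pair (each demand assigned to the nearer of the two):
  {Y, X}: total = 522.6
  {Z, X}: total = 571.9
  {Z, Y}: total = 901.7
Best pair: {Y, X} with total 522.6.

{Y, X}, total 522.6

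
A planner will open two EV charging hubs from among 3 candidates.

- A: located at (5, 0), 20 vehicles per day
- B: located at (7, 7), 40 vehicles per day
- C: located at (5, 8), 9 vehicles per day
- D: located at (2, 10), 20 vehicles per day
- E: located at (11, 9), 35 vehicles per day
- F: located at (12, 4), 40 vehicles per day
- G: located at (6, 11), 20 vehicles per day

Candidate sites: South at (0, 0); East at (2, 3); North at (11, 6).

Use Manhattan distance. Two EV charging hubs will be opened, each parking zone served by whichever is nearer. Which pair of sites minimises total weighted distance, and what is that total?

{East, North}, total 957

Evaluate every pair (each demand assigned to the nearer of the two):
  {East, North}: total = 957
  {South, North}: total = 1037
  {South, East}: total = 1877
Best pair: {East, North} with total 957.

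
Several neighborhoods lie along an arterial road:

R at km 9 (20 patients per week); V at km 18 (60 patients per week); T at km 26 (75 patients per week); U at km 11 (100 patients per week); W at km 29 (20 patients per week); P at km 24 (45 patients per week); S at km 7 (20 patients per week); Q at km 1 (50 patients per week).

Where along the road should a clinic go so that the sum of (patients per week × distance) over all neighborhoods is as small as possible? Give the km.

x = 18

For a sum of weighted absolute distances on a line, the optimum is the weighted median (not the mean). Total weight W = 390; half-weight = 195.
Sort by position and accumulate weight:
  km 1 (Q, w=50) → cum 50
  km 7 (S, w=20) → cum 70
  km 9 (R, w=20) → cum 90
  km 11 (U, w=100) → cum 190
  km 18 (V, w=60) → cum 250  ≥ 195 → median here
  km 24 (P, w=45) → cum 295
  km 26 (T, w=75) → cum 370
  km 29 (W, w=20) → cum 390
Optimal location: km 18.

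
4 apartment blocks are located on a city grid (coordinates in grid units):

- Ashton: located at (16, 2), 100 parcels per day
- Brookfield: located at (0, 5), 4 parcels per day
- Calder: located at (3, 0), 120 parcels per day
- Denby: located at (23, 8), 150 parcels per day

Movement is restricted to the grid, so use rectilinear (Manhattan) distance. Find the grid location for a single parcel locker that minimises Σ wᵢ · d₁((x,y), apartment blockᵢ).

Manhattan distance separates: Σwᵢ(|x−xᵢ|+|y−yᵢ|) = Σwᵢ|x−xᵢ| + Σwᵢ|y−yᵢ|, so x and y are optimised independently as 1-D weighted medians.
Total weight W = 374; half = 187.
x-coordinate, sorted with cumulative weight:
  x=0 (Brookfield, w=4) cum 4
  x=3 (Calder, w=120) cum 124
  x=16 (Ashton, w=100) cum 224  ← median
  x=23 (Denby, w=150) cum 374
⇒ x* = 16
y-coordinate, sorted with cumulative weight:
  y=0 (Calder, w=120) cum 120
  y=2 (Ashton, w=100) cum 220  ← median
  y=5 (Brookfield, w=4) cum 224
  y=8 (Denby, w=150) cum 374
⇒ y* = 2

(16, 2)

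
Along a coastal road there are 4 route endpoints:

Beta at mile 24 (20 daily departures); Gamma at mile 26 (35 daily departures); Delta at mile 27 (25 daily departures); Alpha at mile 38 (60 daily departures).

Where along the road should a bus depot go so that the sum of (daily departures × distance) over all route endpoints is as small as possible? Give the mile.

For a sum of weighted absolute distances on a line, the optimum is the weighted median (not the mean). Total weight W = 140; half-weight = 70.
Sort by position and accumulate weight:
  mile 24 (Beta, w=20) → cum 20
  mile 26 (Gamma, w=35) → cum 55
  mile 27 (Delta, w=25) → cum 80  ≥ 70 → median here
  mile 38 (Alpha, w=60) → cum 140
Optimal location: mile 27.

x = 27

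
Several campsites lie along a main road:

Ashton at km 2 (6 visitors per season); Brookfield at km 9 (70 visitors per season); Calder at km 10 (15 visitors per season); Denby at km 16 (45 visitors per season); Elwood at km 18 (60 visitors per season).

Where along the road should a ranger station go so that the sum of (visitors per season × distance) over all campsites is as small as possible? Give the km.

For a sum of weighted absolute distances on a line, the optimum is the weighted median (not the mean). Total weight W = 196; half-weight = 98.
Sort by position and accumulate weight:
  km 2 (Ashton, w=6) → cum 6
  km 9 (Brookfield, w=70) → cum 76
  km 10 (Calder, w=15) → cum 91
  km 16 (Denby, w=45) → cum 136  ≥ 98 → median here
  km 18 (Elwood, w=60) → cum 196
Optimal location: km 16.

x = 16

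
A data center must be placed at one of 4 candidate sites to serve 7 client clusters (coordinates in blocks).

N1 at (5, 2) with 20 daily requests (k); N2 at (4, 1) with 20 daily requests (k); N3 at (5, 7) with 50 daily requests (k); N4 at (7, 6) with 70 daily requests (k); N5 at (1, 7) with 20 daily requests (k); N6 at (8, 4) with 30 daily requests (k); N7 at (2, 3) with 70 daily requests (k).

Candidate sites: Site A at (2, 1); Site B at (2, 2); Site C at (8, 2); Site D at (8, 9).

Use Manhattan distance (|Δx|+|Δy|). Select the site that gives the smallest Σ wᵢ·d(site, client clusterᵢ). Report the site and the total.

Total weighted distance at each candidate:
  Site A (2, 1): total = 1820
  Site B (2, 2): total = 1580
  Site C (8, 2): total = 1700
  Site D (8, 9): total = 2140
Minimum is at Site B with total 1580 blocks.

Site B, total 1580 blocks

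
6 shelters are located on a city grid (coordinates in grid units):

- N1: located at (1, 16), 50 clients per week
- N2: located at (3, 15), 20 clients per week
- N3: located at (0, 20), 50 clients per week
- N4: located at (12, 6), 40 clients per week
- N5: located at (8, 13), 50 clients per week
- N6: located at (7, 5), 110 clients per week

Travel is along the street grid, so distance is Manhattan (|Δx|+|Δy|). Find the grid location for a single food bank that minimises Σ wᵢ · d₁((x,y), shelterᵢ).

Manhattan distance separates: Σwᵢ(|x−xᵢ|+|y−yᵢ|) = Σwᵢ|x−xᵢ| + Σwᵢ|y−yᵢ|, so x and y are optimised independently as 1-D weighted medians.
Total weight W = 320; half = 160.
x-coordinate, sorted with cumulative weight:
  x=0 (N3, w=50) cum 50
  x=1 (N1, w=50) cum 100
  x=3 (N2, w=20) cum 120
  x=7 (N6, w=110) cum 230  ← median
  x=8 (N5, w=50) cum 280
  x=12 (N4, w=40) cum 320
⇒ x* = 7
y-coordinate, sorted with cumulative weight:
  y=5 (N6, w=110) cum 110
  y=6 (N4, w=40) cum 150
  y=13 (N5, w=50) cum 200  ← median
  y=15 (N2, w=20) cum 220
  y=16 (N1, w=50) cum 270
  y=20 (N3, w=50) cum 320
⇒ y* = 13

(7, 13)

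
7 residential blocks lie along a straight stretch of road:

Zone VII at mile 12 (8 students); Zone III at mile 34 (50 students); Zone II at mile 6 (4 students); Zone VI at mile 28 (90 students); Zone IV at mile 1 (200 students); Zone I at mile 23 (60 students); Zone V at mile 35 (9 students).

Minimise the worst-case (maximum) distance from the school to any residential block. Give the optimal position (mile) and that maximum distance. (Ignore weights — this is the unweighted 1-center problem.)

location 18, max distance 17

The 1-center on a line is the midpoint of the two extreme points: leftmost at 1, rightmost at 35.
Optimal location = (1 + 35)/2 = 18; maximum distance = (35 − 1)/2 = 17.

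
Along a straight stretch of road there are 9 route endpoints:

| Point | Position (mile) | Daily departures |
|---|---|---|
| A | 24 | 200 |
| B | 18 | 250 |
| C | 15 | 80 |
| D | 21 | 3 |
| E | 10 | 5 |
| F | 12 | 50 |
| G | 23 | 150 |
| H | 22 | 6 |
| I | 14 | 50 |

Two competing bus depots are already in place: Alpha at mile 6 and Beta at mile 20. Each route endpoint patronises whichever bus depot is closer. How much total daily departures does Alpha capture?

55

The indifferent point is the midpoint (6+20)/2 = 13; route endpoints left of it (closer to Alpha at 6) go to Alpha, those right go to Beta.
  E at 10 (w=5) → Alpha
  F at 12 (w=50) → Alpha
  I at 14 (w=50) → Beta
  C at 15 (w=80) → Beta
  B at 18 (w=250) → Beta
  D at 21 (w=3) → Beta
  H at 22 (w=6) → Beta
  G at 23 (w=150) → Beta
  A at 24 (w=200) → Beta
Alpha captures 55; Beta captures 739.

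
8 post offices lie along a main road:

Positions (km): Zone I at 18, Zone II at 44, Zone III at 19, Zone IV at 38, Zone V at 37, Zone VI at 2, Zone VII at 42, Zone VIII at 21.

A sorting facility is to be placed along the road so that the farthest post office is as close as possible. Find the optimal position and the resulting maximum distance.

The 1-center on a line is the midpoint of the two extreme points: leftmost at 2, rightmost at 44.
Optimal location = (2 + 44)/2 = 23; maximum distance = (44 − 2)/2 = 21.

location 23, max distance 21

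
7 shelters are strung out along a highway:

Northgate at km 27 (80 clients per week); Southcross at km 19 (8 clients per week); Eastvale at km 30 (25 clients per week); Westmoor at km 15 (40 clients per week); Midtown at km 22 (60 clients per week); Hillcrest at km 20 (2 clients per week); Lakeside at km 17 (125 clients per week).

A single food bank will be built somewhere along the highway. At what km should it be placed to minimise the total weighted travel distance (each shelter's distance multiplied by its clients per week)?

x = 19

For a sum of weighted absolute distances on a line, the optimum is the weighted median (not the mean). Total weight W = 340; half-weight = 170.
Sort by position and accumulate weight:
  km 15 (Westmoor, w=40) → cum 40
  km 17 (Lakeside, w=125) → cum 165
  km 19 (Southcross, w=8) → cum 173  ≥ 170 → median here
  km 20 (Hillcrest, w=2) → cum 175
  km 22 (Midtown, w=60) → cum 235
  km 27 (Northgate, w=80) → cum 315
  km 30 (Eastvale, w=25) → cum 340
Optimal location: km 19.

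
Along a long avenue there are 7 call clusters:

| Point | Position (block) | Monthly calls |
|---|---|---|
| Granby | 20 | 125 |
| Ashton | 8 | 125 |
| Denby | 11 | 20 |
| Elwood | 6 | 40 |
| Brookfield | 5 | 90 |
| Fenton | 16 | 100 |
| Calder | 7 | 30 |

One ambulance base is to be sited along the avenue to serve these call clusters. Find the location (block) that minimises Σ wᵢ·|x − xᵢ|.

x = 8

For a sum of weighted absolute distances on a line, the optimum is the weighted median (not the mean). Total weight W = 530; half-weight = 265.
Sort by position and accumulate weight:
  block 5 (Brookfield, w=90) → cum 90
  block 6 (Elwood, w=40) → cum 130
  block 7 (Calder, w=30) → cum 160
  block 8 (Ashton, w=125) → cum 285  ≥ 265 → median here
  block 11 (Denby, w=20) → cum 305
  block 16 (Fenton, w=100) → cum 405
  block 20 (Granby, w=125) → cum 530
Optimal location: block 8.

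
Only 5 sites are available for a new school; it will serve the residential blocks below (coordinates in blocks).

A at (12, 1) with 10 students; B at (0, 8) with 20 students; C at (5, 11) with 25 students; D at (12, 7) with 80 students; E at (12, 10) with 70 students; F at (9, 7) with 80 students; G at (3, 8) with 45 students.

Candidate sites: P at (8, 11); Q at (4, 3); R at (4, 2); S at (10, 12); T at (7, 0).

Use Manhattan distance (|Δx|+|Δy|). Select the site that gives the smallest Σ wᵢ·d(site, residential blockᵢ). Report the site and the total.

Total weighted distance at each candidate:
  P (8, 11): total = 2185
  Q (4, 3): total = 3505
  R (4, 2): total = 3815
  S (10, 12): total = 2375
  T (7, 0): total = 3955
Minimum is at P with total 2185 blocks.

P, total 2185 blocks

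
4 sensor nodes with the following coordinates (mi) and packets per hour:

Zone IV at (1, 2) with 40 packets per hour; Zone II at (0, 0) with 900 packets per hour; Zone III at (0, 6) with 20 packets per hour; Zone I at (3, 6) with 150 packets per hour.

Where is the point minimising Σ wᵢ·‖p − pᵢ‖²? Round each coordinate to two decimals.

(0.44, 0.99)

The minimiser of Σwᵢ‖p−pᵢ‖² is the weighted centroid p* = (Σwᵢpᵢ)/(Σwᵢ).
Σwᵢ = 1110.
Σwᵢxᵢ = 40·1 + 900·0 + 20·0 + 150·3 = 490.
Σwᵢyᵢ = 40·2 + 900·0 + 20·6 + 150·6 = 1100.
x* = 490/1110 = 0.44, y* = 1100/1110 = 0.99.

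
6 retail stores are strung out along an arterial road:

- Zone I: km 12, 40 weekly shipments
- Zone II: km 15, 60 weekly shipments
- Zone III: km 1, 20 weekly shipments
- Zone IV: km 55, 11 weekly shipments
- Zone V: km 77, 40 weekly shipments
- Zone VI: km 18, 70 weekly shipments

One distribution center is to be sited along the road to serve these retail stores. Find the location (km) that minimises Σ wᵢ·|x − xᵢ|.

For a sum of weighted absolute distances on a line, the optimum is the weighted median (not the mean). Total weight W = 241; half-weight = 120.5.
Sort by position and accumulate weight:
  km 1 (Zone III, w=20) → cum 20
  km 12 (Zone I, w=40) → cum 60
  km 15 (Zone II, w=60) → cum 120
  km 18 (Zone VI, w=70) → cum 190  ≥ 120.5 → median here
  km 55 (Zone IV, w=11) → cum 201
  km 77 (Zone V, w=40) → cum 241
Optimal location: km 18.

x = 18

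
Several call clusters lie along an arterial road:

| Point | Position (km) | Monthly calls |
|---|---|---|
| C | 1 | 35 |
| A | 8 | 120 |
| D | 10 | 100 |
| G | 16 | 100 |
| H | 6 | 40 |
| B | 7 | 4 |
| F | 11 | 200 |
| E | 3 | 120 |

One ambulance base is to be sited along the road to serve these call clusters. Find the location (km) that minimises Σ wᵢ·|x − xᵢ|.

For a sum of weighted absolute distances on a line, the optimum is the weighted median (not the mean). Total weight W = 719; half-weight = 359.5.
Sort by position and accumulate weight:
  km 1 (C, w=35) → cum 35
  km 3 (E, w=120) → cum 155
  km 6 (H, w=40) → cum 195
  km 7 (B, w=4) → cum 199
  km 8 (A, w=120) → cum 319
  km 10 (D, w=100) → cum 419  ≥ 359.5 → median here
  km 11 (F, w=200) → cum 619
  km 16 (G, w=100) → cum 719
Optimal location: km 10.

x = 10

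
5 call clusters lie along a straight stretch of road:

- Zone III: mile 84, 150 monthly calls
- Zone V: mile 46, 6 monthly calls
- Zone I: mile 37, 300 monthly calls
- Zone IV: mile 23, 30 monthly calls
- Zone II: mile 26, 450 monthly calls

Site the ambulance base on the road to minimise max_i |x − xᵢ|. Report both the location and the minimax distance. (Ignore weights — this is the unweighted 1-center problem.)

location 53.5, max distance 30.5

The 1-center on a line is the midpoint of the two extreme points: leftmost at 23, rightmost at 84.
Optimal location = (23 + 84)/2 = 53.5; maximum distance = (84 − 23)/2 = 30.5.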